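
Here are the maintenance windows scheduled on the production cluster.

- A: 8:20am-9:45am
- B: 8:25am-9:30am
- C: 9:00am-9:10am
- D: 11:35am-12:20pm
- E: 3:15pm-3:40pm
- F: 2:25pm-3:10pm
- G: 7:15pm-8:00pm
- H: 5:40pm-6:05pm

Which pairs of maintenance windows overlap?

Sorted by start: A, B, C, D, F, E, H, G.
B starts before A ends → A and B overlap.
C starts before A ends → A and C overlap.
D starts after A ends — done with A.
C starts before B ends → B and C overlap.
D starts after B ends — done with B.
D starts after C ends — done with C.
F starts after D ends — done with D.
E starts after F ends — done with F.
H starts after E ends — done with E.
G starts after H ends.

A & B, A & C, B & C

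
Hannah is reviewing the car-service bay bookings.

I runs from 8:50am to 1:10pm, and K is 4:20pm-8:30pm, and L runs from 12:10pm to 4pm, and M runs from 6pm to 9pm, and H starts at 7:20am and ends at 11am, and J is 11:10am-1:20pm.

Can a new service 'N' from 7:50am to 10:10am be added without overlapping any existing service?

H: starts 7:20am before N ends 10:10am, and ends 11am after N starts 7:50am → overlap.
I: starts 8:50am before N ends 10:10am, and ends 1:10pm after N starts 7:50am → overlap.
J: starts 11:10am at or after N ends 10:10am → clear.
L: starts 12:10pm at or after N ends 10:10am → clear.
K: starts 4:20pm at or after N ends 10:10am → clear.
M: starts 6pm at or after N ends 10:10am → clear.
N overlaps H, I.

No — it overlaps H, I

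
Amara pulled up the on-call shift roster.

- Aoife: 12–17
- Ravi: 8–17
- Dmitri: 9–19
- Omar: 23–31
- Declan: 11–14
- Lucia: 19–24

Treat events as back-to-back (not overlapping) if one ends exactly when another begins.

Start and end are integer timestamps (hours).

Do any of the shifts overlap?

Yes

Sorted by start: Ravi, Dmitri, Declan, Aoife, Lucia, Omar.
Dmitri starts before Ravi ends → Ravi and Dmitri overlap.
That's a conflict, so the schedule is not conflict-free.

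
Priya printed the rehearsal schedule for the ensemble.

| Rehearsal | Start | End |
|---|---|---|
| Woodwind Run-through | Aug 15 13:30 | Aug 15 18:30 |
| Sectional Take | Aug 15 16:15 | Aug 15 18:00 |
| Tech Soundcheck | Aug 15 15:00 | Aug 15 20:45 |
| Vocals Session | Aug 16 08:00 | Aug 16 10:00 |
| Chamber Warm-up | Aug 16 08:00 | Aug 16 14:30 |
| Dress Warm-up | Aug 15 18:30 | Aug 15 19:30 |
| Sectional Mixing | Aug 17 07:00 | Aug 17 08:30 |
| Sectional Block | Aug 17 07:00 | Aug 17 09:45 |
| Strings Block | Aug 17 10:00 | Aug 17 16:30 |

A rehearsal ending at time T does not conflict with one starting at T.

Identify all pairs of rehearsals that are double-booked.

Chamber Warm-up & Vocals Session, Dress Warm-up & Tech Soundcheck, Sectional Block & Sectional Mixing, Sectional Take & Tech Soundcheck, Sectional Take & Woodwind Run-through, Tech Soundcheck & Woodwind Run-through

Check each pair: they overlap iff neither finishes before the other starts.
Sorted by start: Woodwind Run-through, Tech Soundcheck, Sectional Take, Dress Warm-up, Vocals Session, Chamber Warm-up, Sectional Mixing, Sectional Block, Strings Block.
Tech Soundcheck starts before Woodwind Run-through ends → Woodwind Run-through and Tech Soundcheck overlap.
Sectional Take starts before Woodwind Run-through ends → Woodwind Run-through and Sectional Take overlap.
Dress Warm-up starts exactly when Woodwind Run-through ends (back-to-back, no overlap) — done with Woodwind Run-through.
Sectional Take starts before Tech Soundcheck ends → Tech Soundcheck and Sectional Take overlap.
Dress Warm-up starts before Tech Soundcheck ends → Tech Soundcheck and Dress Warm-up overlap.
Vocals Session starts after Tech Soundcheck ends — done with Tech Soundcheck.
Dress Warm-up starts after Sectional Take ends — done with Sectional Take.
Vocals Session starts after Dress Warm-up ends — done with Dress Warm-up.
Chamber Warm-up starts before Vocals Session ends → Vocals Session and Chamber Warm-up overlap.
Sectional Mixing starts after Vocals Session ends — done with Vocals Session.
Sectional Mixing starts after Chamber Warm-up ends — done with Chamber Warm-up.
Sectional Block starts before Sectional Mixing ends → Sectional Mixing and Sectional Block overlap.
Strings Block starts after Sectional Mixing ends.
Strings Block starts after Sectional Block ends.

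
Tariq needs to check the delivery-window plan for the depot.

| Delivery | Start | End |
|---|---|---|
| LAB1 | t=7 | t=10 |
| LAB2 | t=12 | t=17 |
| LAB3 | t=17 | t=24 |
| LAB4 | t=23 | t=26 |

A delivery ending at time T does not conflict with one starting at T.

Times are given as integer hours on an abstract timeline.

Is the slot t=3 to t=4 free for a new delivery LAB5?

Yes — the slot is free

LAB1: starts t=7 at or after LAB5 ends t=4 → clear.
LAB2: starts t=12 at or after LAB5 ends t=4 → clear.
LAB3: starts t=17 at or after LAB5 ends t=4 → clear.
LAB4: starts t=23 at or after LAB5 ends t=4 → clear.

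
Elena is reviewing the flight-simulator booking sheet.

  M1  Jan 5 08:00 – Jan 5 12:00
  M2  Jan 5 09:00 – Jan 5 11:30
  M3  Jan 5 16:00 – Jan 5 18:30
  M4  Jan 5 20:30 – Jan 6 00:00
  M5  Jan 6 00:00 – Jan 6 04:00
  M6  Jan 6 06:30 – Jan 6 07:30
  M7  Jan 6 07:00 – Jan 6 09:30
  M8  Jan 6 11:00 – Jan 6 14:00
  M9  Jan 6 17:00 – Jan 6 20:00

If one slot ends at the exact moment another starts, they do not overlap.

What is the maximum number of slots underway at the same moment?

Sort all start/end points and keep a running count:
Jan 5 08:00 start M1 → 1
Jan 5 09:00 start M2 → 2
Jan 5 11:30 end M2 → 1
Jan 5 12:00 end M1 → 0
Jan 5 16:00 start M3 → 1
Jan 5 18:30 end M3 → 0
Jan 5 20:30 start M4 → 1
Jan 6 00:00 end M4 → 0
Jan 6 00:00 start M5 → 1
Jan 6 04:00 end M5 → 0
Jan 6 06:30 start M6 → 1
Jan 6 07:00 start M7 → 2
Jan 6 07:30 end M6 → 1
Jan 6 09:30 end M7 → 0
Jan 6 11:00 start M8 → 1
Jan 6 14:00 end M8 → 0
Jan 6 17:00 start M9 → 1
Jan 6 20:00 end M9 → 0
Peak is 2, at Jan 5 09:00 (M1, M2).

2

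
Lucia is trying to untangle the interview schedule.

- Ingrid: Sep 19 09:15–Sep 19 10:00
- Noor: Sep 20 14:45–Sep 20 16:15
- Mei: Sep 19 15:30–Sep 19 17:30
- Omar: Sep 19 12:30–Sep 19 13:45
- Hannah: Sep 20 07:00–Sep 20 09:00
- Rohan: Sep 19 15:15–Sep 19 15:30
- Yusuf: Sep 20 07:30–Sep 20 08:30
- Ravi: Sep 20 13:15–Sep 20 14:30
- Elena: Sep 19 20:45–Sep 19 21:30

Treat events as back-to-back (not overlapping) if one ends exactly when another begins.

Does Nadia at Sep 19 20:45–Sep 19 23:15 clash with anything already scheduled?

Ingrid: ends Sep 19 10:00 at or before Nadia starts Sep 19 20:45 → clear.
Omar: ends Sep 19 13:45 at or before Nadia starts Sep 19 20:45 → clear.
Rohan: ends Sep 19 15:30 at or before Nadia starts Sep 19 20:45 → clear.
Mei: ends Sep 19 17:30 at or before Nadia starts Sep 19 20:45 → clear.
Elena: starts Sep 19 20:45 before Nadia ends Sep 19 23:15, and ends Sep 19 21:30 after Nadia starts Sep 19 20:45 → overlap.
Hannah: starts Sep 20 07:00 at or after Nadia ends Sep 19 23:15 → clear.
Yusuf: starts Sep 20 07:30 at or after Nadia ends Sep 19 23:15 → clear.
Ravi: starts Sep 20 13:15 at or after Nadia ends Sep 19 23:15 → clear.
Noor: starts Sep 20 14:45 at or after Nadia ends Sep 19 23:15 → clear.
Nadia overlaps Elena.

Yes — it overlaps Elena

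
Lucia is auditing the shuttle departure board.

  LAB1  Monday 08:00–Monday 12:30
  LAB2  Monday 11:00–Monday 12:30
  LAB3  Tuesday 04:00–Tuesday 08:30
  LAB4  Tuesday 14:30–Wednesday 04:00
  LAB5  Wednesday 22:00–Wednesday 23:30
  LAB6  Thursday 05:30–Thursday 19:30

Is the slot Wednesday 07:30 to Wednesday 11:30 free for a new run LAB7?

Yes — the slot is free

LAB1: ends Monday 12:30 at or before LAB7 starts Wednesday 07:30 → clear.
LAB2: ends Monday 12:30 at or before LAB7 starts Wednesday 07:30 → clear.
LAB3: ends Tuesday 08:30 at or before LAB7 starts Wednesday 07:30 → clear.
LAB4: ends Wednesday 04:00 at or before LAB7 starts Wednesday 07:30 → clear.
LAB5: starts Wednesday 22:00 at or after LAB7 ends Wednesday 11:30 → clear.
LAB6: starts Thursday 05:30 at or after LAB7 ends Wednesday 11:30 → clear.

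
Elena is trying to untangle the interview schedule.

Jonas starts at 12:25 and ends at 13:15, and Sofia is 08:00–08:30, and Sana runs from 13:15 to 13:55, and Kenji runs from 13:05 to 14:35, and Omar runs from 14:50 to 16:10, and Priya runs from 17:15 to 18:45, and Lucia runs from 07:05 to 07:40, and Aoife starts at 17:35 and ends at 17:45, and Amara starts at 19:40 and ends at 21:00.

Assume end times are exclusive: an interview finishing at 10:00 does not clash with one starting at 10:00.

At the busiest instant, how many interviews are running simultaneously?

2

Sort all start/end points and keep a running count:
07:05 start Lucia → 1
07:40 end Lucia → 0
08:00 start Sofia → 1
08:30 end Sofia → 0
12:25 start Jonas → 1
13:05 start Kenji → 2
13:15 end Jonas → 1
13:15 start Sana → 2
13:55 end Sana → 1
14:35 end Kenji → 0
14:50 start Omar → 1
16:10 end Omar → 0
17:15 start Priya → 1
17:35 start Aoife → 2
17:45 end Aoife → 1
18:45 end Priya → 0
19:40 start Amara → 1
21:00 end Amara → 0
Peak is 2, at 13:05 (Jonas, Kenji).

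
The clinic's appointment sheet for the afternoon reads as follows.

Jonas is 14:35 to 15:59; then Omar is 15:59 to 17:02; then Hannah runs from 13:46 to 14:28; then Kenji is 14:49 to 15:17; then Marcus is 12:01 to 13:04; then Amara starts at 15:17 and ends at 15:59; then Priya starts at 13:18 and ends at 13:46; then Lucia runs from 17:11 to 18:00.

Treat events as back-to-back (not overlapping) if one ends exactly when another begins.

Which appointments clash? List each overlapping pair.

Amara & Jonas, Jonas & Kenji

Sorted by start: Marcus, Priya, Hannah, Jonas, Kenji, Amara, Omar, Lucia.
Priya starts after Marcus ends, so Marcus has no further overlaps.
Hannah starts exactly when Priya ends (back-to-back, no overlap), so Priya has no further overlaps.
Jonas starts after Hannah ends, so Hannah has no further overlaps.
Kenji starts before Jonas ends → Jonas and Kenji overlap.
Amara starts before Jonas ends → Jonas and Amara overlap.
Omar starts exactly when Jonas ends (back-to-back, no overlap), so Jonas has no further overlaps.
Amara starts exactly when Kenji ends (back-to-back, no overlap), so Kenji has no further overlaps.
Omar starts exactly when Amara ends (back-to-back, no overlap), so Amara has no further overlaps.
Lucia starts after Omar ends.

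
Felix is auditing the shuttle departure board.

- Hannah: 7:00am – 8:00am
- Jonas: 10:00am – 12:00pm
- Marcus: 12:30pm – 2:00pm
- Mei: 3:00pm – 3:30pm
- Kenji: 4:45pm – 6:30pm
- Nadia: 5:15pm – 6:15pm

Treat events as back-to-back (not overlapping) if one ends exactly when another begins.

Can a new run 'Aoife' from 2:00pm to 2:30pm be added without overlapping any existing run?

Hannah: ends 8:00am at or before Aoife starts 2:00pm → clear.
Jonas: ends 12:00pm at or before Aoife starts 2:00pm → clear.
Marcus: ends 2:00pm at or before Aoife starts 2:00pm → clear.
Mei: starts 3:00pm at or after Aoife ends 2:30pm → clear.
Kenji: starts 4:45pm at or after Aoife ends 2:30pm → clear.
Nadia: starts 5:15pm at or after Aoife ends 2:30pm → clear.

Yes — the slot is free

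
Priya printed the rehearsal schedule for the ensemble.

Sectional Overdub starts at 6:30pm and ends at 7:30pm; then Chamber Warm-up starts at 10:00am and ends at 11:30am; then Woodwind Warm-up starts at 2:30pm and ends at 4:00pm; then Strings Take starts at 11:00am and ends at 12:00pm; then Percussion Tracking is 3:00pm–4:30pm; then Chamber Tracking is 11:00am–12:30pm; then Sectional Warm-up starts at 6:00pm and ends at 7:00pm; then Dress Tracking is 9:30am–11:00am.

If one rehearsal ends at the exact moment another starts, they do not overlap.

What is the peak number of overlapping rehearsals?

3

Walk through starts and ends in time order (an end at T is processed before a start at T):
9:30am start Dress Tracking → 1
10:00am start Chamber Warm-up → 2
11:00am end Dress Tracking → 1
11:00am start Chamber Tracking → 2
11:00am start Strings Take → 3
11:30am end Chamber Warm-up → 2
12:00pm end Strings Take → 1
12:30pm end Chamber Tracking → 0
2:30pm start Woodwind Warm-up → 1
3:00pm start Percussion Tracking → 2
4:00pm end Woodwind Warm-up → 1
4:30pm end Percussion Tracking → 0
6:00pm start Sectional Warm-up → 1
6:30pm start Sectional Overdub → 2
7:00pm end Sectional Warm-up → 1
7:30pm end Sectional Overdub → 0
Peak is 3, at 11:00am (Chamber Tracking, Chamber Warm-up, Strings Take).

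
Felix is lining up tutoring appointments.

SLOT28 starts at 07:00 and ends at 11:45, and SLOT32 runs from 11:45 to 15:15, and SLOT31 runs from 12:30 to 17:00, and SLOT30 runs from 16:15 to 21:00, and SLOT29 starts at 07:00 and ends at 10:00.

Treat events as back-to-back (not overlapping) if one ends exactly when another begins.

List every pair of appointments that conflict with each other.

SLOT28 & SLOT29, SLOT30 & SLOT31, SLOT31 & SLOT32

Check each pair: they overlap iff neither finishes before the other starts.
Sorted by start: SLOT28, SLOT29, SLOT32, SLOT31, SLOT30.
SLOT29 starts before SLOT28 ends → SLOT28 and SLOT29 overlap.
SLOT32 starts exactly when SLOT28 ends (back-to-back, no overlap); SLOT28 is clear from here.
SLOT32 starts after SLOT29 ends; SLOT29 is clear from here.
SLOT31 starts before SLOT32 ends → SLOT32 and SLOT31 overlap.
SLOT30 starts after SLOT32 ends.
SLOT30 starts before SLOT31 ends → SLOT31 and SLOT30 overlap.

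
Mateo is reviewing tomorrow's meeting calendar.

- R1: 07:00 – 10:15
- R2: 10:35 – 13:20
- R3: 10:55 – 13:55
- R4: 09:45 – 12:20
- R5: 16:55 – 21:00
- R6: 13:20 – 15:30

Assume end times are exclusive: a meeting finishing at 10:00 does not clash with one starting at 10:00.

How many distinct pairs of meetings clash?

5

Two intervals overlap when each starts before the other ends.
Sorted by start: R1, R4, R2, R3, R6, R5.
R4 starts before R1 ends → R1 and R4 overlap.
R2 starts after R1 ends — done with R1.
R2 starts before R4 ends → R4 and R2 overlap.
R3 starts before R4 ends → R4 and R3 overlap.
R6 starts after R4 ends — done with R4.
R3 starts before R2 ends → R2 and R3 overlap.
R6 starts exactly when R2 ends (back-to-back, no overlap) — done with R2.
R6 starts before R3 ends → R3 and R6 overlap.
R5 starts after R3 ends.
R5 starts after R6 ends.
Overlapping pairs: R1 & R4, R2 & R3, R2 & R4, R3 & R4, R3 & R6 — 5 in total.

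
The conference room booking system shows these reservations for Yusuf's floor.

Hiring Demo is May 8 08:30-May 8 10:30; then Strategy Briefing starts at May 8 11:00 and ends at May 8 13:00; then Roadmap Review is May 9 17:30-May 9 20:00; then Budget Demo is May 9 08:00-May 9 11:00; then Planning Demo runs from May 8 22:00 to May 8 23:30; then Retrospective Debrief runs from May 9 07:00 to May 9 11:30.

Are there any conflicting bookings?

Yes

Sorted by start: Hiring Demo, Strategy Briefing, Planning Demo, Retrospective Debrief, Budget Demo, Roadmap Review.
Strategy Briefing starts after Hiring Demo ends, so Hiring Demo has no further overlaps.
Planning Demo starts after Strategy Briefing ends, so Strategy Briefing has no further overlaps.
Retrospective Debrief starts after Planning Demo ends, so Planning Demo has no further overlaps.
Budget Demo starts before Retrospective Debrief ends → Retrospective Debrief and Budget Demo overlap.
That's a conflict, so the schedule is not conflict-free.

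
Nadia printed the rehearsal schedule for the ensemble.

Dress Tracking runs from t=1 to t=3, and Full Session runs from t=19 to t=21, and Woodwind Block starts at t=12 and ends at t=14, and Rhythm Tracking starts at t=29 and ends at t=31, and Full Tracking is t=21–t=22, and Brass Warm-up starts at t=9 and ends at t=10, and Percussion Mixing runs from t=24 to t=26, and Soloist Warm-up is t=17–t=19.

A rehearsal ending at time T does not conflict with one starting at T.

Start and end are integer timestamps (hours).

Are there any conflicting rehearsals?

No

Check each pair: they overlap iff neither finishes before the other starts.
Sorted by start: Dress Tracking, Brass Warm-up, Woodwind Block, Soloist Warm-up, Full Session, Full Tracking, Percussion Mixing, Rhythm Tracking.
Brass Warm-up starts after Dress Tracking ends, so Dress Tracking has no further overlaps.
Woodwind Block starts after Brass Warm-up ends, so Brass Warm-up has no further overlaps.
Soloist Warm-up starts after Woodwind Block ends, so Woodwind Block has no further overlaps.
Full Session starts exactly when Soloist Warm-up ends (back-to-back, no overlap), so Soloist Warm-up has no further overlaps.
Full Tracking starts exactly when Full Session ends (back-to-back, no overlap), so Full Session has no further overlaps.
Percussion Mixing starts after Full Tracking ends, so Full Tracking has no further overlaps.
Rhythm Tracking starts after Percussion Mixing ends.
Every pair is clear; the schedule has no overlaps.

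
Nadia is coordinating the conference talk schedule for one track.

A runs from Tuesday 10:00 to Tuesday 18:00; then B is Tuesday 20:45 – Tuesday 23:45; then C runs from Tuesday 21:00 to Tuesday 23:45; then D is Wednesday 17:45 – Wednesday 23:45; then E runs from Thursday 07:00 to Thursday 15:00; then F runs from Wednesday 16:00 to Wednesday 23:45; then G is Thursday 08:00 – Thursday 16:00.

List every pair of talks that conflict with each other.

B & C, D & F, E & G

Check each pair: they overlap iff neither finishes before the other starts.
Sorted by start: A, B, C, F, D, E, G.
B starts after A ends, so A has no further overlaps.
C starts before B ends → B and C overlap.
F starts after B ends, so B has no further overlaps.
F starts after C ends, so C has no further overlaps.
D starts before F ends → F and D overlap.
E starts after F ends, so F has no further overlaps.
E starts after D ends, so D has no further overlaps.
G starts before E ends → E and G overlap.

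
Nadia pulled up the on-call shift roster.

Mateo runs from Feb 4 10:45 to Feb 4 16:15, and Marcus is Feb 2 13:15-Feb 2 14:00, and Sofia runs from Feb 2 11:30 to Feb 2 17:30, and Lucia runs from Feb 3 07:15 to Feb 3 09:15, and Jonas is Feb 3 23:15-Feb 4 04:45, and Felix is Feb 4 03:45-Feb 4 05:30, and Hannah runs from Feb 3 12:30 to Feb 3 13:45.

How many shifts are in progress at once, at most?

Sort all start/end points and keep a running count:
Feb 2 11:30 start Sofia → 1
Feb 2 13:15 start Marcus → 2
Feb 2 14:00 end Marcus → 1
Feb 2 17:30 end Sofia → 0
Feb 3 07:15 start Lucia → 1
Feb 3 09:15 end Lucia → 0
Feb 3 12:30 start Hannah → 1
Feb 3 13:45 end Hannah → 0
Feb 3 23:15 start Jonas → 1
Feb 4 03:45 start Felix → 2
Feb 4 04:45 end Jonas → 1
Feb 4 05:30 end Felix → 0
Feb 4 10:45 start Mateo → 1
Feb 4 16:15 end Mateo → 0
Peak is 2, at Feb 2 13:15 (Marcus, Sofia).

2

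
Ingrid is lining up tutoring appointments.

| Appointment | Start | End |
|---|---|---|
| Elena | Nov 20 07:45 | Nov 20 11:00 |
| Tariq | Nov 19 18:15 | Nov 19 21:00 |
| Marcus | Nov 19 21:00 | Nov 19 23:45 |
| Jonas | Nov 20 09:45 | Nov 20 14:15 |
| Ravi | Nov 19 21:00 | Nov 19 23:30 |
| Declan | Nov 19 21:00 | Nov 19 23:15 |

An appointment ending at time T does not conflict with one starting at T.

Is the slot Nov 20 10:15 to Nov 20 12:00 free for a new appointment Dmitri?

Tariq: ends Nov 19 21:00 at or before Dmitri starts Nov 20 10:15 → clear.
Ravi: ends Nov 19 23:30 at or before Dmitri starts Nov 20 10:15 → clear.
Declan: ends Nov 19 23:15 at or before Dmitri starts Nov 20 10:15 → clear.
Marcus: ends Nov 19 23:45 at or before Dmitri starts Nov 20 10:15 → clear.
Elena: starts Nov 20 07:45 before Dmitri ends Nov 20 12:00, and ends Nov 20 11:00 after Dmitri starts Nov 20 10:15 → overlap.
Jonas: starts Nov 20 09:45 before Dmitri ends Nov 20 12:00, and ends Nov 20 14:15 after Dmitri starts Nov 20 10:15 → overlap.
Dmitri overlaps Elena, Jonas.

No — it overlaps Elena, Jonas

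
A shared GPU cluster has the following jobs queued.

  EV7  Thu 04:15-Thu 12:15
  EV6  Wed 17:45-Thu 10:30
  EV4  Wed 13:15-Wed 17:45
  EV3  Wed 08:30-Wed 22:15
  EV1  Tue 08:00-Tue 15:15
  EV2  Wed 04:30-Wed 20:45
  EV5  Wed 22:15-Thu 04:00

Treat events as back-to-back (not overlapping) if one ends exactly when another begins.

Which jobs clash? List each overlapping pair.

Sorted by start: EV1, EV2, EV3, EV4, EV6, EV5, EV7.
EV2 starts after EV1 ends, so EV1 has no further overlaps.
EV3 starts before EV2 ends → EV2 and EV3 overlap.
EV4 starts before EV2 ends → EV2 and EV4 overlap.
EV6 starts before EV2 ends → EV2 and EV6 overlap.
EV5 starts after EV2 ends, so EV2 has no further overlaps.
EV4 starts before EV3 ends → EV3 and EV4 overlap.
EV6 starts before EV3 ends → EV3 and EV6 overlap.
EV5 starts exactly when EV3 ends (back-to-back, no overlap), so EV3 has no further overlaps.
EV6 starts exactly when EV4 ends (back-to-back, no overlap), so EV4 has no further overlaps.
EV5 starts before EV6 ends → EV6 and EV5 overlap.
EV7 starts before EV6 ends → EV6 and EV7 overlap.
EV7 starts after EV5 ends.

EV2 & EV3, EV2 & EV4, EV2 & EV6, EV3 & EV4, EV3 & EV6, EV5 & EV6, EV6 & EV7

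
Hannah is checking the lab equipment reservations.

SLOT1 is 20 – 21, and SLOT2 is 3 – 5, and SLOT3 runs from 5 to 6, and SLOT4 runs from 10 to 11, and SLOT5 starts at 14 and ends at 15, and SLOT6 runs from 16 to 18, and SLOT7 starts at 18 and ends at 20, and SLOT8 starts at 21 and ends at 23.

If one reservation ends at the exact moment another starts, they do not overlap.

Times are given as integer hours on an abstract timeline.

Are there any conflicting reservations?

No

Sorted by start: SLOT2, SLOT3, SLOT4, SLOT5, SLOT6, SLOT7, SLOT1, SLOT8.
SLOT3 starts exactly when SLOT2 ends (back-to-back, no overlap), so SLOT2 has no further overlaps.
SLOT4 starts after SLOT3 ends, so SLOT3 has no further overlaps.
SLOT5 starts after SLOT4 ends, so SLOT4 has no further overlaps.
SLOT6 starts after SLOT5 ends, so SLOT5 has no further overlaps.
SLOT7 starts exactly when SLOT6 ends (back-to-back, no overlap), so SLOT6 has no further overlaps.
SLOT1 starts exactly when SLOT7 ends (back-to-back, no overlap), so SLOT7 has no further overlaps.
SLOT8 starts exactly when SLOT1 ends (back-to-back, no overlap).
Every pair is clear; the schedule has no overlaps.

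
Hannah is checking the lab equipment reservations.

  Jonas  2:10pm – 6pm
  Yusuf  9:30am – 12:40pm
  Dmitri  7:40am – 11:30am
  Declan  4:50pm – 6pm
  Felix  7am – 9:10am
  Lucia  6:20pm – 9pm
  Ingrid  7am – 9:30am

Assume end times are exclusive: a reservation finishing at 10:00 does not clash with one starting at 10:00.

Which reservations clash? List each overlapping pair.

Sorted by start: Felix, Ingrid, Dmitri, Yusuf, Jonas, Declan, Lucia.
Ingrid starts before Felix ends → Felix and Ingrid overlap.
Dmitri starts before Felix ends → Felix and Dmitri overlap.
Yusuf starts after Felix ends; Felix is clear from here.
Dmitri starts before Ingrid ends → Ingrid and Dmitri overlap.
Yusuf starts exactly when Ingrid ends (back-to-back, no overlap); Ingrid is clear from here.
Yusuf starts before Dmitri ends → Dmitri and Yusuf overlap.
Jonas starts after Dmitri ends; Dmitri is clear from here.
Jonas starts after Yusuf ends; Yusuf is clear from here.
Declan starts before Jonas ends → Jonas and Declan overlap.
Lucia starts after Jonas ends.
Lucia starts after Declan ends.

Declan & Jonas, Dmitri & Felix, Dmitri & Ingrid, Dmitri & Yusuf, Felix & Ingrid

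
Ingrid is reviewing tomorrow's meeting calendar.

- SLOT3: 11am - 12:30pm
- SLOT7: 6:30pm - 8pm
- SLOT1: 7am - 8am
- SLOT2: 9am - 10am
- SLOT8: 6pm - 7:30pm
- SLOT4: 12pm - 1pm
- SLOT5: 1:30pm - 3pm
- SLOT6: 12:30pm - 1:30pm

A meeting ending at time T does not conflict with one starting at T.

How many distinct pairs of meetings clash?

3

Two intervals overlap when each starts before the other ends.
Sorted by start: SLOT1, SLOT2, SLOT3, SLOT4, SLOT6, SLOT5, SLOT8, SLOT7.
SLOT2 starts after SLOT1 ends, so nothing later overlaps SLOT1 either.
SLOT3 starts after SLOT2 ends, so nothing later overlaps SLOT2 either.
SLOT4 starts before SLOT3 ends → SLOT3 and SLOT4 overlap.
SLOT6 starts exactly when SLOT3 ends (back-to-back, no overlap), so nothing later overlaps SLOT3 either.
SLOT6 starts before SLOT4 ends → SLOT4 and SLOT6 overlap.
SLOT5 starts after SLOT4 ends, so nothing later overlaps SLOT4 either.
SLOT5 starts exactly when SLOT6 ends (back-to-back, no overlap), so nothing later overlaps SLOT6 either.
SLOT8 starts after SLOT5 ends, so nothing later overlaps SLOT5 either.
SLOT7 starts before SLOT8 ends → SLOT8 and SLOT7 overlap.
Overlapping pairs: SLOT3 & SLOT4, SLOT4 & SLOT6, SLOT7 & SLOT8 — 3 in total.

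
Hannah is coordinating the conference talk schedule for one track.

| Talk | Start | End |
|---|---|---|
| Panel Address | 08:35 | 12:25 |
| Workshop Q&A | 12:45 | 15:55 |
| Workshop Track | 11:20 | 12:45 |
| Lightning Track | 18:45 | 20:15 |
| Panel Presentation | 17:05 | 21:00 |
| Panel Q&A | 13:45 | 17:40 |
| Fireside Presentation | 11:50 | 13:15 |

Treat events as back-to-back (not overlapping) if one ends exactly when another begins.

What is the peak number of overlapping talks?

3

Sweep the timeline, counting +1 at each start and −1 at each end (ends before starts at a tie):
08:35 start Panel Address → 1
11:20 start Workshop Track → 2
11:50 start Fireside Presentation → 3
12:25 end Panel Address → 2
12:45 end Workshop Track → 1
12:45 start Workshop Q&A → 2
13:15 end Fireside Presentation → 1
13:45 start Panel Q&A → 2
15:55 end Workshop Q&A → 1
17:05 start Panel Presentation → 2
17:40 end Panel Q&A → 1
18:45 start Lightning Track → 2
20:15 end Lightning Track → 1
21:00 end Panel Presentation → 0
Peak is 3, at 11:50 (Fireside Presentation, Panel Address, Workshop Track).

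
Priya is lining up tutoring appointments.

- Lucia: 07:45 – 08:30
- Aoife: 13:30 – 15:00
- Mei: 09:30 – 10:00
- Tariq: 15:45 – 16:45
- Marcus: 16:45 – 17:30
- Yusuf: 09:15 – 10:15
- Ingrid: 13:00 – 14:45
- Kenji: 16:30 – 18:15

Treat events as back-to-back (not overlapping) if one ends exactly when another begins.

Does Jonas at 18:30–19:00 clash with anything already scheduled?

Lucia: ends 08:30 at or before Jonas starts 18:30 → clear.
Yusuf: ends 10:15 at or before Jonas starts 18:30 → clear.
Mei: ends 10:00 at or before Jonas starts 18:30 → clear.
Ingrid: ends 14:45 at or before Jonas starts 18:30 → clear.
Aoife: ends 15:00 at or before Jonas starts 18:30 → clear.
Tariq: ends 16:45 at or before Jonas starts 18:30 → clear.
Kenji: ends 18:15 at or before Jonas starts 18:30 → clear.
Marcus: ends 17:30 at or before Jonas starts 18:30 → clear.

No — it doesn't clash with anything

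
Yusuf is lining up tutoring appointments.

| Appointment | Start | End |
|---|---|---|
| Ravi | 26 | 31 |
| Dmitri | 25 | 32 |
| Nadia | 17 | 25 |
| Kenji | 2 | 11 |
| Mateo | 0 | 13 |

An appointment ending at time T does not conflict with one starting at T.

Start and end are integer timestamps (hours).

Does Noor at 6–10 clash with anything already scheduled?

Yes — it overlaps Kenji, Mateo

Mateo: starts 0 before Noor ends 10, and ends 13 after Noor starts 6 → overlap.
Kenji: starts 2 before Noor ends 10, and ends 11 after Noor starts 6 → overlap.
Nadia: starts 17 at or after Noor ends 10 → clear.
Dmitri: starts 25 at or after Noor ends 10 → clear.
Ravi: starts 26 at or after Noor ends 10 → clear.
Noor overlaps Mateo, Kenji.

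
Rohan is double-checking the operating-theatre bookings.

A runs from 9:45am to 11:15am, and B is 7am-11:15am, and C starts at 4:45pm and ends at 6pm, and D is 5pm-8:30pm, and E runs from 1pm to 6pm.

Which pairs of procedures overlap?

A & B, C & D, C & E, D & E

Sorted by start: B, A, E, C, D.
A starts before B ends → B and A overlap.
E starts after B ends, so B has no further overlaps.
E starts after A ends, so A has no further overlaps.
C starts before E ends → E and C overlap.
D starts before E ends → E and D overlap.
D starts before C ends → C and D overlap.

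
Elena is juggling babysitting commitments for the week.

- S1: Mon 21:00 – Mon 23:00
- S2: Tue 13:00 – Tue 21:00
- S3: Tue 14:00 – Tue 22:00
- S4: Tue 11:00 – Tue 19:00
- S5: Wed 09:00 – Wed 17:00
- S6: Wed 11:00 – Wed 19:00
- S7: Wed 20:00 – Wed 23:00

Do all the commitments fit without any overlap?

No

Check each pair: they overlap iff neither finishes before the other starts.
Sorted by start: S1, S4, S2, S3, S5, S6, S7.
S4 starts after S1 ends, so S1 has no further overlaps.
S2 starts before S4 ends → S4 and S2 overlap.
That's a conflict, so the schedule is not conflict-free.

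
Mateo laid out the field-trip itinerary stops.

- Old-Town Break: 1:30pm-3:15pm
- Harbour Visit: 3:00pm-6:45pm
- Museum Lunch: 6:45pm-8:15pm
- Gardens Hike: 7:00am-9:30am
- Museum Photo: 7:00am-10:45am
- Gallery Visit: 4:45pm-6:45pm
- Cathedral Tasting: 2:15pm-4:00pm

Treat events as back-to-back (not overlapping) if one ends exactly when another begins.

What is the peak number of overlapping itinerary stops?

3

Walk through starts and ends in time order (an end at T is processed before a start at T):
7:00am start Gardens Hike → 1
7:00am start Museum Photo → 2
9:30am end Gardens Hike → 1
10:45am end Museum Photo → 0
1:30pm start Old-Town Break → 1
2:15pm start Cathedral Tasting → 2
3:00pm start Harbour Visit → 3
3:15pm end Old-Town Break → 2
4:00pm end Cathedral Tasting → 1
4:45pm start Gallery Visit → 2
6:45pm end Gallery Visit → 1
6:45pm end Harbour Visit → 0
6:45pm start Museum Lunch → 1
8:15pm end Museum Lunch → 0
Peak is 3, at 3:00pm (Cathedral Tasting, Harbour Visit, Old-Town Break).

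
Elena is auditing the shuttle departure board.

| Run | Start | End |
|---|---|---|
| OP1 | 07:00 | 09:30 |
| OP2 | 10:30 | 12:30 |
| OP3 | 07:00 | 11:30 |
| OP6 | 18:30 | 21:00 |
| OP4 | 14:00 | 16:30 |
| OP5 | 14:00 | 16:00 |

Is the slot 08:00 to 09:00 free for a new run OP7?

No — it overlaps OP1, OP3

OP1: starts 07:00 before OP7 ends 09:00, and ends 09:30 after OP7 starts 08:00 → overlap.
OP3: starts 07:00 before OP7 ends 09:00, and ends 11:30 after OP7 starts 08:00 → overlap.
OP2: starts 10:30 at or after OP7 ends 09:00 → clear.
OP4: starts 14:00 at or after OP7 ends 09:00 → clear.
OP5: starts 14:00 at or after OP7 ends 09:00 → clear.
OP6: starts 18:30 at or after OP7 ends 09:00 → clear.
OP7 overlaps OP1, OP3.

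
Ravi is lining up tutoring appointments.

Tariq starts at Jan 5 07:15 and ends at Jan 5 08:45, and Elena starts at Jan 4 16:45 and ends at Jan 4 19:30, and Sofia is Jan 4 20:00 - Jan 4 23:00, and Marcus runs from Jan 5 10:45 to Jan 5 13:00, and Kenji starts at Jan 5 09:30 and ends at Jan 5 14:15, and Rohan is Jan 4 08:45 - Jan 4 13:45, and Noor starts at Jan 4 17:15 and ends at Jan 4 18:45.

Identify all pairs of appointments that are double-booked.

Two intervals overlap when each starts before the other ends.
Sorted by start: Rohan, Elena, Noor, Sofia, Tariq, Kenji, Marcus.
Elena starts after Rohan ends; Rohan is clear from here.
Noor starts before Elena ends → Elena and Noor overlap.
Sofia starts after Elena ends; Elena is clear from here.
Sofia starts after Noor ends; Noor is clear from here.
Tariq starts after Sofia ends; Sofia is clear from here.
Kenji starts after Tariq ends; Tariq is clear from here.
Marcus starts before Kenji ends → Kenji and Marcus overlap.

Elena & Noor, Kenji & Marcus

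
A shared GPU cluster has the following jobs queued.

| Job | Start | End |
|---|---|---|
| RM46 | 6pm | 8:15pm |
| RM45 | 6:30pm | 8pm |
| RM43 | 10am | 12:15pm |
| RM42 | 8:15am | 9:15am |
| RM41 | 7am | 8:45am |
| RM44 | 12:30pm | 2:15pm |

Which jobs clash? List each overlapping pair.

RM41 & RM42, RM45 & RM46

Check each pair: they overlap iff neither finishes before the other starts.
Sorted by start: RM41, RM42, RM43, RM44, RM46, RM45.
RM42 starts before RM41 ends → RM41 and RM42 overlap.
RM43 starts after RM41 ends — done with RM41.
RM43 starts after RM42 ends — done with RM42.
RM44 starts after RM43 ends — done with RM43.
RM46 starts after RM44 ends — done with RM44.
RM45 starts before RM46 ends → RM46 and RM45 overlap.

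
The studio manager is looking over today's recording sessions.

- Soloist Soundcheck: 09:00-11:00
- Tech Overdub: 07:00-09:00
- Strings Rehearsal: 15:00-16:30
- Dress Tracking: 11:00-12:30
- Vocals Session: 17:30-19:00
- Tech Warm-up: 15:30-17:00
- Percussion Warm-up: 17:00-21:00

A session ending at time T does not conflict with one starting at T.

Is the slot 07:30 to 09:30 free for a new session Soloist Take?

Tech Overdub: starts 07:00 before Soloist Take ends 09:30, and ends 09:00 after Soloist Take starts 07:30 → overlap.
Soloist Soundcheck: starts 09:00 before Soloist Take ends 09:30, and ends 11:00 after Soloist Take starts 07:30 → overlap.
Dress Tracking: starts 11:00 at or after Soloist Take ends 09:30 → clear.
Strings Rehearsal: starts 15:00 at or after Soloist Take ends 09:30 → clear.
Tech Warm-up: starts 15:30 at or after Soloist Take ends 09:30 → clear.
Percussion Warm-up: starts 17:00 at or after Soloist Take ends 09:30 → clear.
Vocals Session: starts 17:30 at or after Soloist Take ends 09:30 → clear.
Soloist Take overlaps Soloist Soundcheck, Tech Overdub.

No — it overlaps Soloist Soundcheck, Tech Overdub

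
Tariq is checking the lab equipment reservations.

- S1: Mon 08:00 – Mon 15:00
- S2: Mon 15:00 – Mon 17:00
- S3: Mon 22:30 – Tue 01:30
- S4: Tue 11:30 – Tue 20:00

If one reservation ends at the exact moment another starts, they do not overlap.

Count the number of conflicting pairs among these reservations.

Two intervals overlap when each starts before the other ends.
Sorted by start: S1, S2, S3, S4.
S2 starts exactly when S1 ends (back-to-back, no overlap), so S1 has no further overlaps.
S3 starts after S2 ends, so S2 has no further overlaps.
S4 starts after S3 ends.
No pair overlaps.

0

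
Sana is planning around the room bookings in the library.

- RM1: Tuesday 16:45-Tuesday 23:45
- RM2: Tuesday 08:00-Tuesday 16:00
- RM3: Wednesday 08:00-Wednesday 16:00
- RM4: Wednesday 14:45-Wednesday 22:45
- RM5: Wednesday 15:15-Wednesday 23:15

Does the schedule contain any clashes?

Sorted by start: RM2, RM1, RM3, RM4, RM5.
RM1 starts after RM2 ends; RM2 is clear from here.
RM3 starts after RM1 ends; RM1 is clear from here.
RM4 starts before RM3 ends → RM3 and RM4 overlap.
That's a conflict, so the schedule is not conflict-free.

Yes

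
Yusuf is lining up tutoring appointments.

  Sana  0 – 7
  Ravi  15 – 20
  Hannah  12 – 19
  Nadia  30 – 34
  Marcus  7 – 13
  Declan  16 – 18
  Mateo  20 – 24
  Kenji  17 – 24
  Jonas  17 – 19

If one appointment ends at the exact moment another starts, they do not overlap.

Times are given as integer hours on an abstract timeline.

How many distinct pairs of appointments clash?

12

Sorted by start: Sana, Marcus, Hannah, Ravi, Declan, Jonas, Kenji, Mateo, Nadia.
Marcus starts exactly when Sana ends (back-to-back, no overlap), so Sana has no further overlaps.
Hannah starts before Marcus ends → Marcus and Hannah overlap.
Ravi starts after Marcus ends, so Marcus has no further overlaps.
Ravi starts before Hannah ends → Hannah and Ravi overlap.
Declan starts before Hannah ends → Hannah and Declan overlap.
Jonas starts before Hannah ends → Hannah and Jonas overlap.
Kenji starts before Hannah ends → Hannah and Kenji overlap.
Mateo starts after Hannah ends, so Hannah has no further overlaps.
Declan starts before Ravi ends → Ravi and Declan overlap.
Jonas starts before Ravi ends → Ravi and Jonas overlap.
Kenji starts before Ravi ends → Ravi and Kenji overlap.
Mateo starts exactly when Ravi ends (back-to-back, no overlap), so Ravi has no further overlaps.
Jonas starts before Declan ends → Declan and Jonas overlap.
Kenji starts before Declan ends → Declan and Kenji overlap.
Mateo starts after Declan ends, so Declan has no further overlaps.
Kenji starts before Jonas ends → Jonas and Kenji overlap.
Mateo starts after Jonas ends, so Jonas has no further overlaps.
Mateo starts before Kenji ends → Kenji and Mateo overlap.
Nadia starts after Kenji ends.
Nadia starts after Mateo ends.
Overlapping pairs: Declan & Hannah, Declan & Jonas, Declan & Kenji, Declan & Ravi, Hannah & Jonas, Hannah & Kenji, Hannah & Marcus, Hannah & Ravi, Jonas & Kenji, Jonas & Ravi, Kenji & Mateo, Kenji & Ravi — 12 in total.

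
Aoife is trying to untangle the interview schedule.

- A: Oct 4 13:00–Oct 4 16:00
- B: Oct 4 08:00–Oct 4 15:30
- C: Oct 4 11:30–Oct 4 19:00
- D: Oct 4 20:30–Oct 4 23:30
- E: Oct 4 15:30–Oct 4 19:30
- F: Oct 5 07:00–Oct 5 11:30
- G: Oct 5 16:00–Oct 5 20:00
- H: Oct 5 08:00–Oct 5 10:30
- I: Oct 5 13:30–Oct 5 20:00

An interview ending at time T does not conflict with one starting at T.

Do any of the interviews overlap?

Yes

Sorted by start: B, C, A, E, D, F, H, I, G.
C starts before B ends → B and C overlap.
That's a conflict, so the schedule is not conflict-free.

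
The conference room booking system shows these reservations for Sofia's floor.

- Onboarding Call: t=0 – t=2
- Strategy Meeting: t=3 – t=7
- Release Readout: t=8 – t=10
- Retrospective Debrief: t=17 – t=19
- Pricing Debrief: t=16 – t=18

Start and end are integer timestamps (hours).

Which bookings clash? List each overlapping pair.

Sorted by start: Onboarding Call, Strategy Meeting, Release Readout, Pricing Debrief, Retrospective Debrief.
Strategy Meeting starts after Onboarding Call ends, so Onboarding Call has no further overlaps.
Release Readout starts after Strategy Meeting ends, so Strategy Meeting has no further overlaps.
Pricing Debrief starts after Release Readout ends, so Release Readout has no further overlaps.
Retrospective Debrief starts before Pricing Debrief ends → Pricing Debrief and Retrospective Debrief overlap.

Pricing Debrief & Retrospective Debrief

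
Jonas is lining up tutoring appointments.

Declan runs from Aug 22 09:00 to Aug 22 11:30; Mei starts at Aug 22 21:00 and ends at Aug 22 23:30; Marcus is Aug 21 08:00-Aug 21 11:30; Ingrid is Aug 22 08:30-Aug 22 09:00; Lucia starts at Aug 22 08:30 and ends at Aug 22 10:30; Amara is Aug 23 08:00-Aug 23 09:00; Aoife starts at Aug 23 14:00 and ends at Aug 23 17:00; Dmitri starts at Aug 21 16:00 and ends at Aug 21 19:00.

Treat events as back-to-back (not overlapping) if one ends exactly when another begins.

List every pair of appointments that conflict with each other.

Declan & Lucia, Ingrid & Lucia

Sorted by start: Marcus, Dmitri, Ingrid, Lucia, Declan, Mei, Amara, Aoife.
Dmitri starts after Marcus ends, so nothing later overlaps Marcus either.
Ingrid starts after Dmitri ends, so nothing later overlaps Dmitri either.
Lucia starts before Ingrid ends → Ingrid and Lucia overlap.
Declan starts exactly when Ingrid ends (back-to-back, no overlap), so nothing later overlaps Ingrid either.
Declan starts before Lucia ends → Lucia and Declan overlap.
Mei starts after Lucia ends, so nothing later overlaps Lucia either.
Mei starts after Declan ends, so nothing later overlaps Declan either.
Amara starts after Mei ends, so nothing later overlaps Mei either.
Aoife starts after Amara ends.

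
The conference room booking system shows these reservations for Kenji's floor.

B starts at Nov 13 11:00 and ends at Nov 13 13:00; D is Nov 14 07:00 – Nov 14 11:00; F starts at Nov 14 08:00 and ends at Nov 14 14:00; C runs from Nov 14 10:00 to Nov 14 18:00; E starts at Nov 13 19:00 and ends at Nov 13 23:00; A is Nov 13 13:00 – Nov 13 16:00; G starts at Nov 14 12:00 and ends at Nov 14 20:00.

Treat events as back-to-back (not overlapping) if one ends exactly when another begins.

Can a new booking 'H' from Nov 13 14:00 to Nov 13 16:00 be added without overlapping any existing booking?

B: ends Nov 13 13:00 at or before H starts Nov 13 14:00 → clear.
A: starts Nov 13 13:00 before H ends Nov 13 16:00, and ends Nov 13 16:00 after H starts Nov 13 14:00 → overlap.
E: starts Nov 13 19:00 at or after H ends Nov 13 16:00 → clear.
D: starts Nov 14 07:00 at or after H ends Nov 13 16:00 → clear.
F: starts Nov 14 08:00 at or after H ends Nov 13 16:00 → clear.
C: starts Nov 14 10:00 at or after H ends Nov 13 16:00 → clear.
G: starts Nov 14 12:00 at or after H ends Nov 13 16:00 → clear.
H overlaps A.

No — it overlaps A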